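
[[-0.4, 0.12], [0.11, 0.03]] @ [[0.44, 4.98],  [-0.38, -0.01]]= [[-0.22, -1.99], [0.04, 0.55]]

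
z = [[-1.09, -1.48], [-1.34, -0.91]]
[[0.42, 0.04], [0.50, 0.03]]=z @ [[-0.36, 0.00], [-0.02, -0.03]]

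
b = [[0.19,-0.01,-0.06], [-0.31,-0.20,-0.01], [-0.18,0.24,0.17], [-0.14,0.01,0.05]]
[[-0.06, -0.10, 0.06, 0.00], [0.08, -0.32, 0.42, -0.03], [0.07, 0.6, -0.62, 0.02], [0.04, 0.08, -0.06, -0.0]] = b @ [[-0.22, 0.01, -0.25, 0.03], [-0.05, 1.54, -1.65, 0.09], [0.23, 1.37, -1.58, 0.04]]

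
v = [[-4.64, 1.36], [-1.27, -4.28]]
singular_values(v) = [4.84, 4.46]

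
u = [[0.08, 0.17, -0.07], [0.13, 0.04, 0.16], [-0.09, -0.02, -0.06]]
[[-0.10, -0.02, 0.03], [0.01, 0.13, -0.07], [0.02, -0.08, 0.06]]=u@[[-0.45, 0.68, -0.84], [-0.18, -0.31, 0.61], [0.47, 0.34, 0.12]]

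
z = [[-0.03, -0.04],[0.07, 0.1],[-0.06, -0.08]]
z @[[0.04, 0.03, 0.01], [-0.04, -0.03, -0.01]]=[[0.0, 0.0, 0.00], [-0.00, -0.0, -0.00], [0.00, 0.00, 0.0]]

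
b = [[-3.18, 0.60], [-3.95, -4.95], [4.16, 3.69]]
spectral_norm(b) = 8.59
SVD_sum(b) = [[-1.40,-1.31], [-4.58,-4.28], [4.06,3.79]] + [[-1.78, 1.91], [0.63, -0.67], [0.10, -0.10]]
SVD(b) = [[-0.22,0.94],[-0.73,-0.33],[0.65,-0.05]] @ diag([8.592002638858776, 2.7706661029152913]) @ [[0.73, 0.68], [-0.68, 0.73]]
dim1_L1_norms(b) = [3.78, 8.9, 7.85]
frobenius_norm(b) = 9.03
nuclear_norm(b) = 11.36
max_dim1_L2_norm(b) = 6.33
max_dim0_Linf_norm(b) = 4.95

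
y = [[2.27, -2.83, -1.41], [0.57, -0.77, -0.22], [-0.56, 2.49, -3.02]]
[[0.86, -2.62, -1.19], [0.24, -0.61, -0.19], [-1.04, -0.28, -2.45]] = y @ [[-0.29, 0.04, -0.54], [-0.52, 0.65, -0.33], [-0.03, 0.62, 0.64]]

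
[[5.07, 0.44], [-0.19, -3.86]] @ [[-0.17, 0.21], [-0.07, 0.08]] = [[-0.89, 1.1], [0.30, -0.35]]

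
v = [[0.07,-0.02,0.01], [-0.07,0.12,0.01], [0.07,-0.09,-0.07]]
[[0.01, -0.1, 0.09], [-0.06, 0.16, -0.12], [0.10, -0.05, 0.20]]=v @ [[0.07, -1.02, 1.40], [-0.44, 0.83, -0.09], [-0.73, -1.42, -1.30]]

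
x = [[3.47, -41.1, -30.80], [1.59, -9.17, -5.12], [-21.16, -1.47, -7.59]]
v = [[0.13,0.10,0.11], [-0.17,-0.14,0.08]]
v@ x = [[-1.72, -6.42, -5.35], [-2.51, 8.15, 5.35]]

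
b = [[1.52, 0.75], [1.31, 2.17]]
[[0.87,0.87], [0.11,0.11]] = b @ [[0.78, 0.78], [-0.42, -0.42]]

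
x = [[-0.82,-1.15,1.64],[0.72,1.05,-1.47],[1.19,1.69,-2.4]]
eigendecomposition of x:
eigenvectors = [[-0.51, 0.68, 0.15], [0.45, 0.40, -0.84], [0.74, 0.62, -0.51]]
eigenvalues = [-2.19, -0.0, 0.03]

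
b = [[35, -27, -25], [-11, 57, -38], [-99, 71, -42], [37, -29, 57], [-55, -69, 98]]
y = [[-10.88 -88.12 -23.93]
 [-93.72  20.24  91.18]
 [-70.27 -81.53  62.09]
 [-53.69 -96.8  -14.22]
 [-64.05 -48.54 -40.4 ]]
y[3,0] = -53.69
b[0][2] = -25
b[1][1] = 57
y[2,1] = -81.53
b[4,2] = 98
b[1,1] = 57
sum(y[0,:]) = -122.93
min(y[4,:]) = -64.05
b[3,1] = -29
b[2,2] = -42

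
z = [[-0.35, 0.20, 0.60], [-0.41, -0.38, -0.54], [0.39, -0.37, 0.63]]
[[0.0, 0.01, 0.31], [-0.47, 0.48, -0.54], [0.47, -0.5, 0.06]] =z@ [[0.64, -0.67, 0.17], [0.03, -0.0, 0.69], [0.37, -0.38, 0.39]]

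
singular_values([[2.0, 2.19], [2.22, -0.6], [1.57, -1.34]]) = [3.4, 2.6]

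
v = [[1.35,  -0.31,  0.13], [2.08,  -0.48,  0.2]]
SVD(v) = [[-0.54, -0.84],[-0.84, 0.54]] @ diag([2.5558361417386264, 0.0012714490216276942]) @ [[-0.97, 0.22, -0.09], [-0.21, -0.97, -0.15]]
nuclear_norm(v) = 2.56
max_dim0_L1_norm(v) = 3.43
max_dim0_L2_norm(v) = 2.48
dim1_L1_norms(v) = [1.79, 2.76]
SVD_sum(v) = [[1.35, -0.31, 0.13], [2.08, -0.48, 0.2]] + [[0.0, 0.00, 0.00],  [-0.0, -0.00, -0.0]]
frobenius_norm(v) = 2.56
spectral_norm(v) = 2.56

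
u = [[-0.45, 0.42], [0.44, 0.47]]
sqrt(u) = [[0.11+0.68j, (0.27-0.26j)], [0.28-0.28j, 0.69+0.11j]]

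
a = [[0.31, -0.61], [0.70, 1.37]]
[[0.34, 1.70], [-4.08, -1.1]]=a @ [[-2.37, 1.95], [-1.77, -1.80]]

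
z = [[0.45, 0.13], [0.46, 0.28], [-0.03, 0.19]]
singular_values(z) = [0.71, 0.21]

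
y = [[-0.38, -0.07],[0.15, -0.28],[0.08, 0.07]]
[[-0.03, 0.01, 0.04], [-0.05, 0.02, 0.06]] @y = [[0.02,0.0], [0.03,0.00]]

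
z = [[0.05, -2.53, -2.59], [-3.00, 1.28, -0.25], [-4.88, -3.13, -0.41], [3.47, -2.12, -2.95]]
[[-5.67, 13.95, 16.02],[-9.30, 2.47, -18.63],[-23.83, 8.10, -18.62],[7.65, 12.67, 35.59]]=z@[[3.76,-0.77,5.58], [1.67,-0.78,-2.24], [0.63,-4.64,-3.89]]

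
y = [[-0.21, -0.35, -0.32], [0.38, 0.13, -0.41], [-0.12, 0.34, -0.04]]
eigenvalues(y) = [(-0.34+0j), (0.11+0.52j), (0.11-0.52j)]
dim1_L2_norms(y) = [0.52, 0.57, 0.36]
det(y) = -0.10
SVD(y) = [[0.01,-0.91,-0.42],[-1.00,-0.04,0.07],[-0.08,0.42,-0.91]] @ diag([0.5749195996749453, 0.5536002641402078, 0.30494950639981827]) @ [[-0.65, -0.28, 0.71], [0.23, 0.82, 0.52], [0.73, -0.50, 0.47]]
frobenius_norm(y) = 0.85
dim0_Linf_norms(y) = [0.38, 0.35, 0.41]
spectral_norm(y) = 0.57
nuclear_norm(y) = 1.43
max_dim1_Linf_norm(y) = 0.41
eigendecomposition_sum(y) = [[(-0.2-0j),-0j,(-0.21-0j)], [(0.05+0j),(-0+0j),(0.05+0j)], [-0.13-0.00j,0.00-0.00j,(-0.14-0j)]] + [[(-0+0.11j), -0.18+0.04j, -0.05-0.16j],[(0.17+0j), 0.07+0.26j, -0.23+0.09j],[(0.01-0.11j), 0.17-0.03j, 0.05+0.15j]] + [[(-0-0.11j), -0.18-0.04j, -0.05+0.16j], [0.17-0.00j, (0.07-0.26j), (-0.23-0.09j)], [0.01+0.11j, 0.17+0.03j, 0.05-0.15j]]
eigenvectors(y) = [[0.82+0.00j, -0.01+0.49j, (-0.01-0.49j)], [-0.19+0.00j, (0.73+0j), (0.73-0j)], [(0.54+0j), 0.02-0.47j, 0.02+0.47j]]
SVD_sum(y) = [[-0.00, -0.0, 0.0], [0.37, 0.16, -0.41], [0.03, 0.01, -0.03]] + [[-0.11,  -0.41,  -0.26],[-0.00,  -0.02,  -0.01],[0.05,  0.19,  0.12]] + [[-0.09, 0.06, -0.06], [0.02, -0.01, 0.01], [-0.20, 0.14, -0.13]]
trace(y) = -0.12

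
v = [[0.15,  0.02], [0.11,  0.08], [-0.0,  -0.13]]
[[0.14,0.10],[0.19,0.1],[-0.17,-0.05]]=v @ [[0.73, 0.65], [1.33, 0.37]]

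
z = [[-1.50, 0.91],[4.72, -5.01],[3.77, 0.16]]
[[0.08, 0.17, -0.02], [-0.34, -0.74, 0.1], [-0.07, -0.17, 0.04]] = z @ [[-0.02, -0.05, 0.01], [0.05, 0.1, -0.01]]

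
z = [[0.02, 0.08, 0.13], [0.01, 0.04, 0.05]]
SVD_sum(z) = [[0.02,0.08,0.13],[0.01,0.03,0.05]] + [[-0.00, -0.0, 0.00], [0.0, 0.01, -0.0]]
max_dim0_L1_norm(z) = 0.18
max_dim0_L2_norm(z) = 0.14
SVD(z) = [[-0.92, -0.39], [-0.39, 0.92]] @ diag([0.16686837050964726, 0.0074126192034324806]) @ [[-0.13, -0.53, -0.83],[0.20, 0.81, -0.55]]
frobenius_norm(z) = 0.17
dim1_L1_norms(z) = [0.23, 0.1]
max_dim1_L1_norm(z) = 0.23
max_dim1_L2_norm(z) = 0.15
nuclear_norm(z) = 0.17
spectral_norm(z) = 0.17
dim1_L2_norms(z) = [0.15, 0.06]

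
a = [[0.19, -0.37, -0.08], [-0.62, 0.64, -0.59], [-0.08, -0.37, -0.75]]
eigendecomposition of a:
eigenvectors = [[-0.39, 0.81, 0.2], [0.91, 0.49, 0.41], [-0.17, -0.33, 0.89]]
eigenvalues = [1.02, 0.0, -0.94]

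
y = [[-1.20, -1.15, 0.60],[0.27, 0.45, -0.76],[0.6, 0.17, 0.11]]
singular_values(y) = [1.98, 0.66, 0.16]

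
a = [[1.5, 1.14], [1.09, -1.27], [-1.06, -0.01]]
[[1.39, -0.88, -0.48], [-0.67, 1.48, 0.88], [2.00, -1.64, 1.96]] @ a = [[1.63, 2.71], [-0.32, -2.65], [-0.87, 4.34]]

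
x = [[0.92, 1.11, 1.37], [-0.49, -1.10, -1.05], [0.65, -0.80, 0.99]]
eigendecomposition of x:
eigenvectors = [[-0.60,  0.83,  -0.60], [0.35,  0.13,  0.69], [-0.72,  -0.55,  0.41]]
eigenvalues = [1.92, 0.19, -1.3]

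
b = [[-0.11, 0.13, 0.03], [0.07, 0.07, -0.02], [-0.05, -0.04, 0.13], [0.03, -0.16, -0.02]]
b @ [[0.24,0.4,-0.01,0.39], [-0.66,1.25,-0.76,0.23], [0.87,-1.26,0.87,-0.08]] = [[-0.09, 0.08, -0.07, -0.02], [-0.05, 0.14, -0.07, 0.05], [0.13, -0.23, 0.14, -0.04], [0.10, -0.16, 0.1, -0.02]]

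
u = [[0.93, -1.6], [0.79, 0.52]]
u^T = [[0.93, 0.79], [-1.6, 0.52]]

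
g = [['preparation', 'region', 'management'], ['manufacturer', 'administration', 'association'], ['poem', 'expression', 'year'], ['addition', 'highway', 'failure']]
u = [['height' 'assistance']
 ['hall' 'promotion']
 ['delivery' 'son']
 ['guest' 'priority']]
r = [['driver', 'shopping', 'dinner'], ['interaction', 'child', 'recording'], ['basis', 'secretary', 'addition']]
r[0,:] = ['driver', 'shopping', 'dinner']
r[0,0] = 'driver'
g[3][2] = 'failure'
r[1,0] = 'interaction'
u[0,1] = 'assistance'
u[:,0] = ['height', 'hall', 'delivery', 'guest']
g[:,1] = ['region', 'administration', 'expression', 'highway']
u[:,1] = ['assistance', 'promotion', 'son', 'priority']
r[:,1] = ['shopping', 'child', 'secretary']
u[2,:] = ['delivery', 'son']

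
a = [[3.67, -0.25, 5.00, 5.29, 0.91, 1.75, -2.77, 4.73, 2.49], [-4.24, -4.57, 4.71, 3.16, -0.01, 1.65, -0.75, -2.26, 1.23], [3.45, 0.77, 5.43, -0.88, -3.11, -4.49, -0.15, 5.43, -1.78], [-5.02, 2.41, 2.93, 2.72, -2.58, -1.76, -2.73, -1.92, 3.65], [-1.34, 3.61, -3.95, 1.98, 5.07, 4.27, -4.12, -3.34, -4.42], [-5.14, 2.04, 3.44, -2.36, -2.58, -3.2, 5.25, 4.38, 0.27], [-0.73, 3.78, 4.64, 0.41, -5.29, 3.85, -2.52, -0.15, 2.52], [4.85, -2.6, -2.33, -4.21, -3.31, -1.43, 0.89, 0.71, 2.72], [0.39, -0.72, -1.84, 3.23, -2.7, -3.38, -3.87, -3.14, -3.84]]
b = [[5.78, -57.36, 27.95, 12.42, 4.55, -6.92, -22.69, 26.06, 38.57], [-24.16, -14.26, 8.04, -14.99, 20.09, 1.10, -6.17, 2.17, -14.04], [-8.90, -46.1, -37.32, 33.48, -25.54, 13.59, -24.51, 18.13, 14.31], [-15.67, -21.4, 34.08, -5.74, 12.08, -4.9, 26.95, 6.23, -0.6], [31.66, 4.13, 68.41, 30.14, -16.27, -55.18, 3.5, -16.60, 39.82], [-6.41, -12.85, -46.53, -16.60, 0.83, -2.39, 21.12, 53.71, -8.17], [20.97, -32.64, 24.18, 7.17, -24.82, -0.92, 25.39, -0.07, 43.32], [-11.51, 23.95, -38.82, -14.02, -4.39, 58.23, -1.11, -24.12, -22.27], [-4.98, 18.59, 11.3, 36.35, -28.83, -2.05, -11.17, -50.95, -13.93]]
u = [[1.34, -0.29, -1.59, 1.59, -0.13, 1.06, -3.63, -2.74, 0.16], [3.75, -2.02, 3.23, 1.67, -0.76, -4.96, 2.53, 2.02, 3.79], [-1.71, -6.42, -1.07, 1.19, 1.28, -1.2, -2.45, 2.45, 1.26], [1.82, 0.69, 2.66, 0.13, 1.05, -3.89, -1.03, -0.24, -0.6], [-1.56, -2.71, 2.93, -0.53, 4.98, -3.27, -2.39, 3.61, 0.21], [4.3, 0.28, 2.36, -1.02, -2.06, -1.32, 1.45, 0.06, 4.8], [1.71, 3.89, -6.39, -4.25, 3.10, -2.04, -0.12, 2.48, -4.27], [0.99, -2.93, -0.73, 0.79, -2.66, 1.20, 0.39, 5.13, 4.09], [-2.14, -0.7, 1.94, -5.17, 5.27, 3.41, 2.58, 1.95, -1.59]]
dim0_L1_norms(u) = [19.32, 19.93, 22.9, 16.34, 21.29, 22.35, 16.57, 20.68, 20.77]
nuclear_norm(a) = 75.72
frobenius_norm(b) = 232.04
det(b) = -28465452347318.34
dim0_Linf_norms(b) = [31.66, 57.36, 68.41, 36.35, 28.83, 58.23, 26.95, 53.71, 43.32]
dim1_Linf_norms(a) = [5.29, 4.71, 5.43, 5.02, 5.07, 5.25, 5.29, 4.85, 3.87]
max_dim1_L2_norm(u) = 10.73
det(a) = -16719750.20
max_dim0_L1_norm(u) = 22.9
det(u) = 1705264.34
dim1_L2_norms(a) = [10.33, 9.0, 10.26, 9.01, 11.22, 10.57, 9.59, 8.67, 8.53]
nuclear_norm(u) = 61.39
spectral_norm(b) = 153.52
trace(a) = 3.47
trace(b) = -82.86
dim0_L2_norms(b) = [50.82, 90.79, 111.64, 65.47, 54.35, 81.88, 55.76, 85.96, 78.16]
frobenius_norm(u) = 24.43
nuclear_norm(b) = 532.53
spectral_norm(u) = 14.20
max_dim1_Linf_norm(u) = 6.42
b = a @ u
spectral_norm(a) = 16.48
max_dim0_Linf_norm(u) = 6.42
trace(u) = 5.46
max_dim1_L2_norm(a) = 11.22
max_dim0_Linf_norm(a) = 5.43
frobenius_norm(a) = 29.18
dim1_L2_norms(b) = [83.72, 41.49, 81.79, 53.23, 108.59, 77.79, 72.66, 83.06, 74.63]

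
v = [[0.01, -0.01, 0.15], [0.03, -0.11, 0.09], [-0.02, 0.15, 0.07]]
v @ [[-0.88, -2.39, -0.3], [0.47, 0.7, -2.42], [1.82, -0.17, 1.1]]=[[0.26, -0.06, 0.19], [0.09, -0.16, 0.36], [0.22, 0.14, -0.28]]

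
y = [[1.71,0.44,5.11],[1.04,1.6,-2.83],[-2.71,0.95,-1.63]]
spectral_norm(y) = 6.38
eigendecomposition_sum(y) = [[(0.59+1.49j), (-0.13-0.62j), 2.47+0.00j],[-0.10-1.10j, -0.04+0.44j, (-1.63-0.48j)],[(-1.32-0.03j), (0.52+0.1j), (-0.8+1.87j)]] + [[(0.59-1.49j),  (-0.13+0.62j),  (2.47-0j)], [(-0.1+1.1j),  (-0.04-0.44j),  -1.63+0.48j], [(-1.32+0.03j),  (0.52-0.1j),  (-0.8-1.87j)]] + [[0.52+0.00j, 0.70+0.00j, 0.18+0.00j], [1.25+0.00j, (1.67+0j), 0.43+0.00j], [-0.06-0.00j, -0.08-0.00j, -0.02-0.00j]]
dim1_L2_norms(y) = [5.41, 3.41, 3.3]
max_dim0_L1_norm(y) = 9.57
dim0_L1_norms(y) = [5.46, 2.99, 9.57]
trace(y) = 1.68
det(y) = 31.46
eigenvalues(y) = [(-0.25+3.8j), (-0.25-3.8j), (2.17+0j)]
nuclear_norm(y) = 10.96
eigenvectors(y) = [[(-0.68+0j), (-0.68-0j), (0.39+0j)], [(0.45+0.13j), 0.45-0.13j, 0.92+0.00j], [0.22-0.52j, (0.22+0.52j), (-0.04+0j)]]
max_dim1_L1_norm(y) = 7.26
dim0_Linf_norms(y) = [2.71, 1.6, 5.11]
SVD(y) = [[-0.83, -0.06, 0.55],[0.39, -0.77, 0.51],[0.39, 0.64, 0.66]] @ diag([6.382300034810559, 2.831879596611925, 1.7408343447755827]) @ [[-0.33, 0.1, -0.94],[-0.93, -0.23, 0.30],[-0.19, 0.97, 0.17]]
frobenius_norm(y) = 7.20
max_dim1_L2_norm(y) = 5.41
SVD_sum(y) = [[1.74, -0.52, 5.00], [-0.81, 0.24, -2.33], [-0.82, 0.25, -2.36]] + [[0.15, 0.04, -0.05], [2.01, 0.50, -0.65], [-1.67, -0.41, 0.54]] + [[-0.18, 0.93, 0.16], [-0.16, 0.86, 0.15], [-0.21, 1.12, 0.19]]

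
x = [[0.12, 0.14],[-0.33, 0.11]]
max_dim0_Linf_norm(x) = 0.33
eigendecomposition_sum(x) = [[(0.06+0.11j), (0.07-0.04j)],[(-0.16+0.09j), 0.05+0.11j]] + [[0.06-0.11j, 0.07+0.04j],[(-0.16-0.09j), (0.05-0.11j)]]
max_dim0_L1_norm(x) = 0.45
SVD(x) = [[-0.25, 0.97], [0.97, 0.25]] @ diag([0.3567609969912249, 0.16649802108682032]) @ [[-0.98,0.2], [0.20,0.98]]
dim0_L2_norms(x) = [0.35, 0.18]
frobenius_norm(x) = 0.39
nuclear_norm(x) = 0.52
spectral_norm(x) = 0.36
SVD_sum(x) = [[0.09, -0.02], [-0.34, 0.07]] + [[0.03,0.16],[0.01,0.04]]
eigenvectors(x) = [[(-0.01-0.55j), -0.01+0.55j], [0.84+0.00j, 0.84-0.00j]]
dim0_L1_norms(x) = [0.45, 0.25]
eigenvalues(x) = [(0.12+0.21j), (0.12-0.21j)]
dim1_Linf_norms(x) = [0.14, 0.33]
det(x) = 0.06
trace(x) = 0.23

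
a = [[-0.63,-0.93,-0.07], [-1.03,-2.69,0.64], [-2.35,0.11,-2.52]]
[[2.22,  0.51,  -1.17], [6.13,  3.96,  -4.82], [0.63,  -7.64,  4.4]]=a@[[-0.66, 1.72, 0.18], [-1.96, -1.81, 1.28], [0.28, 1.35, -1.86]]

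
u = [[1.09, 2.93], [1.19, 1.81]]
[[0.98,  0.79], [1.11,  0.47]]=u @ [[0.98, -0.03], [-0.03, 0.28]]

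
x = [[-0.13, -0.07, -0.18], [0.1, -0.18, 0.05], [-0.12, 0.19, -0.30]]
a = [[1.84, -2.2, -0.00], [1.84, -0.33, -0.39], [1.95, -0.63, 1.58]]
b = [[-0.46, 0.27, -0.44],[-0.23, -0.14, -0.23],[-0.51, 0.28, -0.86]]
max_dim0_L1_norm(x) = 0.53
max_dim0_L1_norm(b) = 1.53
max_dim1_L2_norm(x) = 0.37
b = a @ x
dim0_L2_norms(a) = [3.25, 2.31, 1.63]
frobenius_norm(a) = 4.31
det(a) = 6.66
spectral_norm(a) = 3.86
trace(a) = 3.09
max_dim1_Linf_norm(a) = 2.2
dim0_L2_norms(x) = [0.2, 0.27, 0.35]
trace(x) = -0.61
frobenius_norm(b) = 1.30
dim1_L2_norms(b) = [0.69, 0.35, 1.04]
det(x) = -0.01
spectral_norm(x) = 0.44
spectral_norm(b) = 1.26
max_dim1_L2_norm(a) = 2.87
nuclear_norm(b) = 1.66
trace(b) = -1.46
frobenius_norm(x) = 0.49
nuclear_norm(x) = 0.72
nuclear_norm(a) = 6.53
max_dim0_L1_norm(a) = 5.63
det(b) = -0.05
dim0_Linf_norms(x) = [0.13, 0.19, 0.3]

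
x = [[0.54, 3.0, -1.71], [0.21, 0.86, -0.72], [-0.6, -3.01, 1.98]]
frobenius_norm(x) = 5.18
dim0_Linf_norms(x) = [0.6, 3.01, 1.98]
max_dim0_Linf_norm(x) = 3.01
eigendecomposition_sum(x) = [[0.55, 2.65, -1.82],[0.21, 0.99, -0.68],[-0.60, -2.92, 2.01]] + [[0.0, 0.01, 0.01], [-0.00, -0.0, -0.00], [0.0, 0.00, 0.0]] + [[-0.01, 0.34, 0.10], [0.01, -0.13, -0.04], [0.0, -0.09, -0.03]]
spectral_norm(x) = 5.18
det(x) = -0.00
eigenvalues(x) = [3.55, 0.01, -0.17]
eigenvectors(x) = [[-0.65, -0.97, -0.91], [-0.24, 0.04, 0.35], [0.72, -0.24, 0.24]]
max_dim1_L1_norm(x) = 5.59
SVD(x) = [[-0.67,0.62,0.41], [-0.22,-0.69,0.69], [0.71,0.38,0.60]] @ diag([5.177479719159634, 0.22802242273794535, 0.0030874616407018775]) @ [[-0.16, -0.84, 0.52], [-0.17, 0.55, 0.82], [0.97, -0.05, 0.23]]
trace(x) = 3.38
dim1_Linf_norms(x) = [3.0, 0.86, 3.01]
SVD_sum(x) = [[0.56,  2.92,  -1.83], [0.18,  0.95,  -0.59], [-0.59,  -3.06,  1.91]] + [[-0.02,0.08,0.12], [0.03,-0.09,-0.13], [-0.01,0.05,0.07]] + [[0.00, -0.00, 0.0], [0.00, -0.00, 0.0], [0.00, -0.00, 0.00]]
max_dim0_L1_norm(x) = 6.87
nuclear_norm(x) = 5.41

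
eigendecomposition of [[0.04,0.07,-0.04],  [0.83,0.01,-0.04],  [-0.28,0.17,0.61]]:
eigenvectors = [[-0.28, 0.30, -0.09], [0.92, 0.93, -0.20], [-0.28, -0.23, 0.98]]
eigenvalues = [-0.23, 0.29, 0.6]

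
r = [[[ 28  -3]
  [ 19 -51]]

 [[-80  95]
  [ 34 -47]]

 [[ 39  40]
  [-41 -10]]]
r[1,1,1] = -47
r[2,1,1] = -10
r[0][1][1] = -51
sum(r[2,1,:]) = -51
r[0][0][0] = 28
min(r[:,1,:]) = -51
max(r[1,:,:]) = 95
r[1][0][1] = 95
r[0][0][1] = -3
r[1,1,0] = 34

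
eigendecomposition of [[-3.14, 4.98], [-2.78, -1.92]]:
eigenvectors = [[0.80+0.00j, (0.8-0j)], [0.10+0.59j, (0.1-0.59j)]]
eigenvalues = [(-2.53+3.67j), (-2.53-3.67j)]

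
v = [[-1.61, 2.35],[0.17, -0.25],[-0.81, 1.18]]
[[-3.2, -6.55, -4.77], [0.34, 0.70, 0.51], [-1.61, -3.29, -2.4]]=v@[[1.29, -0.5, 2.06], [-0.48, -3.13, -0.62]]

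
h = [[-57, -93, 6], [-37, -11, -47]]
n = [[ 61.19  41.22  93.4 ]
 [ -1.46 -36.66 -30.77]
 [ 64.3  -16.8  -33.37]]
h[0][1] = -93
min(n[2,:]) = -33.37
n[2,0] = 64.3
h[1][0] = -37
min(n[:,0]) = -1.46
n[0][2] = 93.4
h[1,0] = -37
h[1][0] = -37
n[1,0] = -1.46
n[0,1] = 41.22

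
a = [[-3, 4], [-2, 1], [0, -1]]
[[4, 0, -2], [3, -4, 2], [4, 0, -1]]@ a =[[-12, 18], [-1, 6], [-12, 17]]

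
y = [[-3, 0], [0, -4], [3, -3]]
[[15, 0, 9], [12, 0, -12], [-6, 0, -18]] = y @ [[-5, 0, -3], [-3, 0, 3]]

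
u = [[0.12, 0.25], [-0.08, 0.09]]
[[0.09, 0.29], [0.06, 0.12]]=u @ [[-0.17, -0.12], [0.46, 1.22]]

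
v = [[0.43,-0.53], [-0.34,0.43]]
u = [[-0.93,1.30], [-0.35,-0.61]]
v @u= [[-0.21, 0.88], [0.17, -0.7]]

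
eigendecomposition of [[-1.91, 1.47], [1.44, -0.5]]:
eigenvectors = [[-0.85,-0.53], [0.53,-0.84]]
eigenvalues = [-2.82, 0.41]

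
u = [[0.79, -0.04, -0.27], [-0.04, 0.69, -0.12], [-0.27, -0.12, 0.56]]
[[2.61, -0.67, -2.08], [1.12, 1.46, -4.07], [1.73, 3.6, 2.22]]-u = [[1.82,  -0.63,  -1.81], [1.16,  0.77,  -3.95], [2.0,  3.72,  1.66]]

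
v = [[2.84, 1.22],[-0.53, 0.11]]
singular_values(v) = [3.12, 0.31]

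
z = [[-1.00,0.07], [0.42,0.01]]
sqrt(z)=[[(0.01+0.99j), 0.01-0.07j], [(0.08-0.4j), 0.19+0.03j]]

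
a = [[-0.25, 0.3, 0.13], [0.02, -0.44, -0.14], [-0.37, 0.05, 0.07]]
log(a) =[[3.25, 8.64, 1.04], [-5.89, -7.91, 0.90], [11.97, 13.53, -5.57]]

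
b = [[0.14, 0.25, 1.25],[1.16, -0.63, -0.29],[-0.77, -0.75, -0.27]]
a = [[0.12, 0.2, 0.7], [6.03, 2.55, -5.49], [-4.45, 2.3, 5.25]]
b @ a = [[-4.04,  3.54,  5.29],[-2.37,  -2.04,  2.75],[-3.41,  -2.69,  2.16]]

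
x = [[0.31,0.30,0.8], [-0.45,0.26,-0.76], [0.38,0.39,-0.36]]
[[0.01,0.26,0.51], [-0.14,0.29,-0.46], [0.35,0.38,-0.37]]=x @ [[0.72, -0.03, -0.25], [-0.03, 0.98, -0.03], [-0.25, -0.03, 0.74]]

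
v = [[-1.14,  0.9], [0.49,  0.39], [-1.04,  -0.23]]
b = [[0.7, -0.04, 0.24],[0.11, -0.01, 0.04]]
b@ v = [[-1.07, 0.56], [-0.17, 0.09]]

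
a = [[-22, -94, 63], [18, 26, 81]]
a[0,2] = 63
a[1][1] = 26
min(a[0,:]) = -94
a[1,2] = 81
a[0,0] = -22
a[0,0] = -22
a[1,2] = 81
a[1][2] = 81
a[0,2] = 63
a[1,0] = 18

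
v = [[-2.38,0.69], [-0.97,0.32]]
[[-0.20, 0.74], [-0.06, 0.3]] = v@[[0.28, -0.33], [0.67, -0.07]]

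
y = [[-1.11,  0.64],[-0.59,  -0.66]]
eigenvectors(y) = [[0.72+0.00j, (0.72-0j)], [0.25+0.64j, 0.25-0.64j]]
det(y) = 1.11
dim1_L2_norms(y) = [1.28, 0.89]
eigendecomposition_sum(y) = [[(-0.55+0.11j),0.32+0.50j], [-0.30-0.46j,-0.33+0.46j]] + [[(-0.55-0.11j), (0.32-0.5j)], [(-0.3+0.46j), -0.33-0.46j]]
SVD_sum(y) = [[-1.18, 0.44],[-0.30, 0.11]] + [[0.07,0.2],[-0.29,-0.77]]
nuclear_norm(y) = 2.16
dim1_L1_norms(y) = [1.75, 1.25]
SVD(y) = [[-0.97, -0.25], [-0.25, 0.97]] @ diag([1.304090525254599, 0.8513212683477281]) @ [[0.94, -0.35], [-0.35, -0.94]]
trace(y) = -1.77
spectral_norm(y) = 1.30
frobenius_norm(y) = 1.56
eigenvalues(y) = [(-0.88+0.57j), (-0.88-0.57j)]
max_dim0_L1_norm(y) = 1.7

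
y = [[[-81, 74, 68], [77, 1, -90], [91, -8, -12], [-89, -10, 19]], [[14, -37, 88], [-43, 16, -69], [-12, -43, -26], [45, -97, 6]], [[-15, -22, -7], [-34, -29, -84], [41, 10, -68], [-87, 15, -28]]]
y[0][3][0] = -89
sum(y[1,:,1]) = -161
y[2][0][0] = -15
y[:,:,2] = [[68, -90, -12, 19], [88, -69, -26, 6], [-7, -84, -68, -28]]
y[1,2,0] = -12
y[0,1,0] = 77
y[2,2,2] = -68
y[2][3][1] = 15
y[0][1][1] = 1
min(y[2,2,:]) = -68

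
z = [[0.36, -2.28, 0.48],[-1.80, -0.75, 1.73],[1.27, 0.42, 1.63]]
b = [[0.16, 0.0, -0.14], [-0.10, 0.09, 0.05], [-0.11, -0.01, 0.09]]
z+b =[[0.52, -2.28, 0.34],[-1.9, -0.66, 1.78],[1.16, 0.41, 1.72]]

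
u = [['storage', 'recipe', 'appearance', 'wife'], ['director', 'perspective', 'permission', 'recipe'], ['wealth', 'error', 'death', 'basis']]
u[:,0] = ['storage', 'director', 'wealth']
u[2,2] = 'death'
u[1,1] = 'perspective'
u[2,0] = 'wealth'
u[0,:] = ['storage', 'recipe', 'appearance', 'wife']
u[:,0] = ['storage', 'director', 'wealth']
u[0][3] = 'wife'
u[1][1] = 'perspective'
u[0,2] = 'appearance'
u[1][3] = 'recipe'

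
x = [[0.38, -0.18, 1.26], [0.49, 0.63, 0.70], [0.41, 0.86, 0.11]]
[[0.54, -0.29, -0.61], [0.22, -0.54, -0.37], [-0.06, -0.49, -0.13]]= x @[[-0.19,-0.27,-0.82], [-0.04,-0.41,0.27], [0.48,-0.21,-0.20]]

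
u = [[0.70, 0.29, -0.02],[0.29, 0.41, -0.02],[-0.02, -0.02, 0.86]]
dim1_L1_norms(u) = [1.01, 0.72, 0.9]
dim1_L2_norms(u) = [0.76, 0.5, 0.86]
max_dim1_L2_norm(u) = 0.86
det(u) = 0.17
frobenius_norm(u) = 1.25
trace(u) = 1.97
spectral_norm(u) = 0.90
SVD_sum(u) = [[0.43, 0.27, -0.36], [0.27, 0.17, -0.23], [-0.36, -0.23, 0.3]] + [[0.21,  0.12,  0.34], [0.12,  0.07,  0.20], [0.34,  0.20,  0.56]] + [[0.06,-0.1,-0.00], [-0.1,0.17,0.0], [-0.0,0.00,0.00]]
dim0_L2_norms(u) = [0.76, 0.5, 0.86]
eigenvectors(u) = [[0.53, -0.69, 0.5], [-0.85, -0.43, 0.30], [-0.01, 0.58, 0.82]]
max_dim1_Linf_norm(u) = 0.86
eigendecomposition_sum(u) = [[0.06, -0.1, -0.0], [-0.1, 0.17, 0.00], [-0.00, 0.00, 0.00]] + [[0.43, 0.27, -0.36],[0.27, 0.17, -0.23],[-0.36, -0.23, 0.30]] + [[0.21, 0.12, 0.34], [0.12, 0.07, 0.2], [0.34, 0.2, 0.56]]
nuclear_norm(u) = 1.97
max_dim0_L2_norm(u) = 0.86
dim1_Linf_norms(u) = [0.7, 0.41, 0.86]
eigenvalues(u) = [0.23, 0.9, 0.84]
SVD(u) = [[-0.69, 0.50, -0.53],[-0.43, 0.3, 0.85],[0.58, 0.82, 0.01]] @ diag([0.8987946218091524, 0.8405024649845219, 0.23070291320632585]) @ [[-0.69, -0.43, 0.58],[0.50, 0.30, 0.82],[-0.53, 0.85, 0.01]]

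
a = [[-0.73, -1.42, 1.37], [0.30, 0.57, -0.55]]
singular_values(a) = [2.27, 0.01]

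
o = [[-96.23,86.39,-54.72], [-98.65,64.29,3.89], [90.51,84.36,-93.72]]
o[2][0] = 90.51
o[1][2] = 3.89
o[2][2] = -93.72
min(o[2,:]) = -93.72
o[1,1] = 64.29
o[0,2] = -54.72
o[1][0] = -98.65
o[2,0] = 90.51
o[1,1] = 64.29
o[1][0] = -98.65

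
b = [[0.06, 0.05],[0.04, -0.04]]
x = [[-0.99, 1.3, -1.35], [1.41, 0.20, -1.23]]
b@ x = [[0.01, 0.09, -0.14], [-0.1, 0.04, -0.0]]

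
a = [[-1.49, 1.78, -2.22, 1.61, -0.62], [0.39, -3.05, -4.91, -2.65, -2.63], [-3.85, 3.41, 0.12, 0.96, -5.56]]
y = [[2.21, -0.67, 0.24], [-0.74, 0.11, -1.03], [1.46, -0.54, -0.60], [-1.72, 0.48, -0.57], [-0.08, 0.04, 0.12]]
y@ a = [[-4.48, 6.8, -1.59, 5.56, -0.94], [5.11, -5.16, 0.98, -2.47, 5.90], [-0.08, 2.2, -0.66, 3.21, 3.85], [4.94, -6.47, 1.39, -4.59, 2.97], [-0.33, 0.14, -0.0, -0.12, -0.72]]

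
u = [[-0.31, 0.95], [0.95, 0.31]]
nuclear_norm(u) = 2.00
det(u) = -1.00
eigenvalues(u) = [-1.0, 1.0]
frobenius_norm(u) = 1.41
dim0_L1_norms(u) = [1.26, 1.26]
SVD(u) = [[-0.31, 0.95], [0.95, 0.31]] @ diag([0.9992997548283498, 0.9992997548283498]) @ [[1.00, 0.0], [0.00, 1.00]]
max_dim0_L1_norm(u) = 1.26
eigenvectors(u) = [[-0.81, -0.59],[0.59, -0.81]]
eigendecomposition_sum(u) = [[-0.65, 0.47],[0.48, -0.34]] + [[0.34,  0.48], [0.48,  0.65]]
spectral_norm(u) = 1.00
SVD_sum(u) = [[-0.31, 0.00], [0.95, 0.00]] + [[0.00,  0.95], [0.0,  0.31]]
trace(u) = 0.00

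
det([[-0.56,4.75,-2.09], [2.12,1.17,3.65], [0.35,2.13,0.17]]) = 0.017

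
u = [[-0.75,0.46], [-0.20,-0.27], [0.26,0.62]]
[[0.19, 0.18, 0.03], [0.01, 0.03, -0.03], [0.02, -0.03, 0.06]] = u @ [[-0.19, -0.22, 0.01], [0.11, 0.04, 0.09]]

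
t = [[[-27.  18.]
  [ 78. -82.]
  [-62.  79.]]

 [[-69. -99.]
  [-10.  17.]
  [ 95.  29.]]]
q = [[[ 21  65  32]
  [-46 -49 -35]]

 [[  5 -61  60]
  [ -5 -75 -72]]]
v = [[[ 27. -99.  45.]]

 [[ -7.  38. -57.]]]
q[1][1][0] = -5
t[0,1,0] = 78.0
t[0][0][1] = 18.0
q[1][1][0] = -5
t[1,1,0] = -10.0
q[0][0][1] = 65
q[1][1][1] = -75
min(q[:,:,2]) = -72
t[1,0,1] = -99.0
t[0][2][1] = 79.0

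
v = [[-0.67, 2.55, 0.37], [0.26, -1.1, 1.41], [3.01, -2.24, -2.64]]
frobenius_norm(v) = 5.60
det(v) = 9.52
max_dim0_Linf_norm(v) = 3.01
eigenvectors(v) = [[-0.80+0.00j, (0.17-0.3j), 0.17+0.30j], [-0.42+0.00j, (0.23+0.37j), (0.23-0.37j)], [(-0.43+0j), (-0.83+0j), (-0.83-0j)]]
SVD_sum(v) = [[-1.31, 1.37, 1.09], [0.09, -0.09, -0.07], [2.71, -2.84, -2.25]] + [[0.22, 0.99, -0.99], [-0.26, -1.20, 1.20], [0.11, 0.52, -0.52]] + [[0.42, 0.18, 0.28], [0.43, 0.19, 0.28], [0.19, 0.08, 0.12]]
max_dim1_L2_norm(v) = 4.59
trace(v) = -4.41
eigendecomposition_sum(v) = [[0.51+0.00j,0.42+0.00j,(0.22-0j)], [(0.27+0j),(0.22+0j),0.12-0.00j], [(0.27+0j),0.22+0.00j,(0.12-0j)]] + [[-0.59+0.32j, (1.07+0.02j), 0.07-0.62j], [-0.00-0.85j, (-0.66+1.18j), 0.65+0.45j], [1.37+0.86j, -1.23-2.26j, (-1.38+0.58j)]] + [[(-0.59-0.32j), 1.07-0.02j, 0.07+0.62j], [-0.00+0.85j, -0.66-1.18j, 0.65-0.45j], [(1.37-0.86j), (-1.23+2.26j), -1.38-0.58j]]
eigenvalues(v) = [(0.85+0j), (-2.63+2.08j), (-2.63-2.08j)]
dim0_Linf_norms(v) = [3.01, 2.55, 2.64]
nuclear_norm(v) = 8.18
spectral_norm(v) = 5.02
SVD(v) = [[-0.44, 0.60, 0.67], [0.03, -0.73, 0.68], [0.90, 0.32, 0.30]] @ diag([5.024366048231297, 2.3462278992287735, 0.8076264348454227]) @ [[0.6,-0.63,-0.5], [0.15,0.70,-0.70], [0.79,0.34,0.51]]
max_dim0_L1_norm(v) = 5.89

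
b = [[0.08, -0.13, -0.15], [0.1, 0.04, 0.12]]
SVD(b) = [[-0.88, 0.48], [0.48, 0.88]] @ diag([0.23246448199557335, 0.13326764277396722]) @ [[-0.1, 0.57, 0.81],[0.95, -0.20, 0.26]]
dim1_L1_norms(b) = [0.36, 0.26]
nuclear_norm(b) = 0.37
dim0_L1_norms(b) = [0.18, 0.17, 0.27]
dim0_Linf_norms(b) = [0.1, 0.13, 0.15]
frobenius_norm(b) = 0.27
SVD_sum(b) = [[0.02, -0.12, -0.17],[-0.01, 0.06, 0.09]] + [[0.06, -0.01, 0.02],[0.11, -0.02, 0.03]]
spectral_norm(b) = 0.23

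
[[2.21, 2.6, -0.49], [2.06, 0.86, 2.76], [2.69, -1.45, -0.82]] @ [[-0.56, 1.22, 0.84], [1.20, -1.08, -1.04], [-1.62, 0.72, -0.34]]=[[2.68, -0.46, -0.68], [-4.59, 3.57, -0.1], [-1.92, 4.26, 4.05]]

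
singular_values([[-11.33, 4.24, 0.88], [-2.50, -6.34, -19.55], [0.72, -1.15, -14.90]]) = [25.33, 12.11, 3.35]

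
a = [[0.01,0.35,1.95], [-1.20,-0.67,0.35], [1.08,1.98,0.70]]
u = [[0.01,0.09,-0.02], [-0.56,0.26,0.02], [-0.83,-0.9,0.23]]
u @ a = [[-0.13,  -0.1,  0.04], [-0.3,  -0.33,  -0.99], [1.32,  0.77,  -1.77]]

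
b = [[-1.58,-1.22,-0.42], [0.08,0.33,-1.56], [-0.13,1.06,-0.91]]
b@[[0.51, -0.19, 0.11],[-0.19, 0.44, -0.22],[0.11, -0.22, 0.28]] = [[-0.62,  -0.14,  -0.02], [-0.19,  0.47,  -0.5], [-0.37,  0.69,  -0.50]]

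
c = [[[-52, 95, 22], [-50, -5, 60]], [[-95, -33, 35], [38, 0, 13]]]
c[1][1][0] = 38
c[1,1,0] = 38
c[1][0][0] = -95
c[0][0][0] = -52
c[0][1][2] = 60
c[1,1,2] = 13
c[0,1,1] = -5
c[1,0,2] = 35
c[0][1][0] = -50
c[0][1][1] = -5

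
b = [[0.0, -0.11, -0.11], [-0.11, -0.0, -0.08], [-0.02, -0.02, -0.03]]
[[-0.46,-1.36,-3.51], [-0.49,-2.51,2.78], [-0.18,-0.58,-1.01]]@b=[[0.22, 0.12, 0.26], [0.22, -0.00, 0.17], [0.08, 0.04, 0.10]]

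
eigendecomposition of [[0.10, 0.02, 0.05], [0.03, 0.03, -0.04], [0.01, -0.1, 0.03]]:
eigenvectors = [[-0.34+0.00j,0.76+0.00j,(0.76-0j)],[0.54+0.00j,0.23-0.35j,0.23+0.35j],[(0.77+0j),-0.05+0.50j,(-0.05-0.5j)]]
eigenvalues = [(-0.05+0j), (0.1+0.02j), (0.1-0.02j)]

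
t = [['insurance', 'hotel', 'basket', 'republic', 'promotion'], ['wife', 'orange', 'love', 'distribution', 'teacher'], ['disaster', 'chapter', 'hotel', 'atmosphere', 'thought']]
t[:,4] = ['promotion', 'teacher', 'thought']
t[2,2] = 'hotel'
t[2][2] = 'hotel'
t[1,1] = 'orange'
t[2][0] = 'disaster'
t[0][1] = 'hotel'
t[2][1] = 'chapter'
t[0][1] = 'hotel'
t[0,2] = 'basket'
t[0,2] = 'basket'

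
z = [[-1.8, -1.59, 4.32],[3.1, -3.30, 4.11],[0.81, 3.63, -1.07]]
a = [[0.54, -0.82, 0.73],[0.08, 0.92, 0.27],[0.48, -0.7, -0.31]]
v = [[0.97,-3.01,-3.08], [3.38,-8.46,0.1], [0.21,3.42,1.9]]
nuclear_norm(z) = 13.74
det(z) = 70.09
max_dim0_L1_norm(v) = 14.89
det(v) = -37.73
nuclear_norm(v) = 14.73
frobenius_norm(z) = 8.76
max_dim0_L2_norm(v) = 9.61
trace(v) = -5.59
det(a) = -0.54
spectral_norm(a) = 1.52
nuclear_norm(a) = 2.80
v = z @ a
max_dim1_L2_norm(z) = 6.11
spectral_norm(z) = 7.57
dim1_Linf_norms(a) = [0.82, 0.92, 0.7]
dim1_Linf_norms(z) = [4.32, 4.11, 3.63]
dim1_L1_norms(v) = [7.06, 11.94, 5.53]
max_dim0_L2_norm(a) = 1.42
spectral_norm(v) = 10.26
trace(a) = 1.15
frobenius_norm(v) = 10.86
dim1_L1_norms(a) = [2.09, 1.27, 1.49]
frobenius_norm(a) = 1.80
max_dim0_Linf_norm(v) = 8.46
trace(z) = -6.17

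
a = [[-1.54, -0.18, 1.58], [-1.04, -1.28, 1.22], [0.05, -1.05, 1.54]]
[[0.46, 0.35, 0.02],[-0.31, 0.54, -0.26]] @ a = [[-1.07,-0.55,1.18], [-0.1,-0.36,-0.23]]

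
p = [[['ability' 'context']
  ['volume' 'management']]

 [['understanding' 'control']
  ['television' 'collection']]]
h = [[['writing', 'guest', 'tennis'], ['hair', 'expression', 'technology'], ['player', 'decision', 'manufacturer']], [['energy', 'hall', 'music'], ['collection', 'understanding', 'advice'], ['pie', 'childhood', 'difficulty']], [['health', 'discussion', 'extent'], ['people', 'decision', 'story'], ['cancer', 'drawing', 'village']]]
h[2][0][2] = 'extent'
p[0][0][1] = 'context'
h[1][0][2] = 'music'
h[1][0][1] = 'hall'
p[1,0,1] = 'control'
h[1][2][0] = 'pie'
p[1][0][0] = 'understanding'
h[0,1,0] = 'hair'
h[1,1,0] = 'collection'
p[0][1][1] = 'management'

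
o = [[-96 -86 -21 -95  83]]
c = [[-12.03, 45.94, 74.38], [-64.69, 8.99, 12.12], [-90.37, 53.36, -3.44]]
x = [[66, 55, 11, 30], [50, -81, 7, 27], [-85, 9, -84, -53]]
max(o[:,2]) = -21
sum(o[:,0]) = -96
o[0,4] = 83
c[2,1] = 53.36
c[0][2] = 74.38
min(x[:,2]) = -84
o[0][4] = 83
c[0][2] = 74.38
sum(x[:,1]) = -17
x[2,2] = -84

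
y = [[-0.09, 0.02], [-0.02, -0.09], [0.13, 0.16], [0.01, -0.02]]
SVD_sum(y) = [[-0.03, -0.03], [-0.05, -0.06], [0.13, 0.16], [-0.01, -0.01]] + [[-0.06, 0.05],[0.03, -0.03],[0.0, -0.00],[0.02, -0.01]]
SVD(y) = [[-0.18, 0.88], [-0.37, -0.43], [0.91, -0.01], [-0.04, -0.22]] @ diag([0.22602162993165908, 0.09441516193406735]) @ [[0.63, 0.78], [-0.78, 0.63]]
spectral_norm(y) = 0.23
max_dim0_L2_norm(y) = 0.19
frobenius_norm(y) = 0.24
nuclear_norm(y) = 0.32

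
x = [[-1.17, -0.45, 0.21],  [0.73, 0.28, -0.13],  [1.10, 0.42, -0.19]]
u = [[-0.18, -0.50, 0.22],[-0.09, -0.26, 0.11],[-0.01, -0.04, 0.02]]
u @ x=[[0.09, 0.03, -0.01], [0.04, 0.01, -0.01], [0.00, 0.00, -0.00]]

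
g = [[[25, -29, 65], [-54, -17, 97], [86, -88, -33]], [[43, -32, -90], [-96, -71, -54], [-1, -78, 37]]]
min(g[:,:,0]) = -96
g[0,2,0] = 86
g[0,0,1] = -29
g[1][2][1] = -78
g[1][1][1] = -71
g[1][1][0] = -96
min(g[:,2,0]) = -1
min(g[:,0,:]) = -90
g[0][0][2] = 65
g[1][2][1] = -78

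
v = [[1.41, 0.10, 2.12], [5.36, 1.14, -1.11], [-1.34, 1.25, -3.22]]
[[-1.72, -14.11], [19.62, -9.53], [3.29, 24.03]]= v @ [[3.35, -3.53], [-1.43, 3.87], [-2.97, -4.49]]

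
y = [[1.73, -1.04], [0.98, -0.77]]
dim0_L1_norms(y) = [2.71, 1.81]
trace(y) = 0.96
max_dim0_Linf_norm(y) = 1.73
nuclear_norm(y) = 2.50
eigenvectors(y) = [[0.90, 0.46], [0.44, 0.89]]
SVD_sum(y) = [[1.69,-1.1], [1.04,-0.68]] + [[0.04, 0.06], [-0.06, -0.09]]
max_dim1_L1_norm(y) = 2.77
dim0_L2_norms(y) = [1.99, 1.29]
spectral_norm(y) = 2.37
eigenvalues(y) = [1.22, -0.26]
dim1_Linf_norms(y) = [1.73, 0.98]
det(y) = -0.31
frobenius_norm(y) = 2.37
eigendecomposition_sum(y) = [[1.64, -0.86],  [0.81, -0.42]] + [[0.09, -0.18], [0.17, -0.35]]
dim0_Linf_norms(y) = [1.73, 1.04]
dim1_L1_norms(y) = [2.77, 1.75]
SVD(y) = [[-0.85, -0.52], [-0.52, 0.85]] @ diag([2.3686175213663607, 0.13210237498348845]) @ [[-0.84,0.54],[-0.54,-0.84]]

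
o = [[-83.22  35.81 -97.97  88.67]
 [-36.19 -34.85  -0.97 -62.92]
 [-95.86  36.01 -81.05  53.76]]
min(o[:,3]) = -62.92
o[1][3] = -62.92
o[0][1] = 35.81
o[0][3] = 88.67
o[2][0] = -95.86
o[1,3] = -62.92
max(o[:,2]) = -0.97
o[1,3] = -62.92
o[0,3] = 88.67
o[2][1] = 36.01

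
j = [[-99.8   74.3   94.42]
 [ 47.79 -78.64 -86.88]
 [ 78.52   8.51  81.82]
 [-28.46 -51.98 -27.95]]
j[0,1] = 74.3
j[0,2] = 94.42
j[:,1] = [74.3, -78.64, 8.51, -51.98]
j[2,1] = 8.51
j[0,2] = 94.42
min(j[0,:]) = -99.8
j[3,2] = -27.95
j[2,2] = 81.82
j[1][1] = -78.64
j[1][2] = -86.88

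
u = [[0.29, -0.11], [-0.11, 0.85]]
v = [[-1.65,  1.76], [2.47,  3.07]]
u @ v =[[-0.75, 0.17],[2.28, 2.42]]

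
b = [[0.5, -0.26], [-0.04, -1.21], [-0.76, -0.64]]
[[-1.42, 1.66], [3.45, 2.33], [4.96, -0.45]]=b@ [[-4.24, 2.27], [-2.71, -2.0]]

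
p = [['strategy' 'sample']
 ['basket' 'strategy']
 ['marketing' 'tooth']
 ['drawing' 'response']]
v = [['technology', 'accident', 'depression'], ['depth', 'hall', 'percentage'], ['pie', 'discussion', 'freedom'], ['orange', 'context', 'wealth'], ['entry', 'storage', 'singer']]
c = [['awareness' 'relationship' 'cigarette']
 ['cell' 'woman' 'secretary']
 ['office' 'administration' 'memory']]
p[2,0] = 'marketing'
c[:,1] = ['relationship', 'woman', 'administration']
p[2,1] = 'tooth'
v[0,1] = 'accident'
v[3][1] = 'context'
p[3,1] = 'response'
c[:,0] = ['awareness', 'cell', 'office']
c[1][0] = 'cell'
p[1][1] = 'strategy'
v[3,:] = ['orange', 'context', 'wealth']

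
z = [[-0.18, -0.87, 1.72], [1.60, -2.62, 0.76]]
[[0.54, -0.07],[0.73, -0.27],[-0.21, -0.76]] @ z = [[-0.21, -0.29, 0.88], [-0.56, 0.07, 1.05], [-1.18, 2.17, -0.94]]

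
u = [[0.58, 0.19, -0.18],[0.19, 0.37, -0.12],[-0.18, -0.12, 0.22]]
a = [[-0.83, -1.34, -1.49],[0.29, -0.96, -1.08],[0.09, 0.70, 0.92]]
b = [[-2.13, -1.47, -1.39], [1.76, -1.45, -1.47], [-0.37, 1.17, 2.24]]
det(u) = 0.03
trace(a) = -0.87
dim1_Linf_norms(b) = [2.13, 1.76, 2.24]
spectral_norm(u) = 0.78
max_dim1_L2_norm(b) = 2.94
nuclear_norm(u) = 1.17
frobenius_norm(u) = 0.83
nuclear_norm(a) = 3.58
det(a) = 0.16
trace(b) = -1.34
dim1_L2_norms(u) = [0.64, 0.43, 0.31]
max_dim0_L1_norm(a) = 3.49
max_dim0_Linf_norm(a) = 1.49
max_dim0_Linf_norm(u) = 0.58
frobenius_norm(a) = 2.87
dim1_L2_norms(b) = [2.94, 2.71, 2.55]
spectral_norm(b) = 3.79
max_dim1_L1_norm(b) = 4.99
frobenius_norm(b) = 4.74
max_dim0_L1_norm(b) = 5.1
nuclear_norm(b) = 7.16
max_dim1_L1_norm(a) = 3.66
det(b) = 6.13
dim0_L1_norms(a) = [1.21, 3.0, 3.49]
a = u @ b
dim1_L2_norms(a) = [2.17, 1.47, 1.16]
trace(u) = 1.17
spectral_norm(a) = 2.77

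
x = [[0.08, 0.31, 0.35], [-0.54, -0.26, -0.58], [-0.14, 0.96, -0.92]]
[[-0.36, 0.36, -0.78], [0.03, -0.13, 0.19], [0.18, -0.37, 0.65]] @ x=[[-0.11, -0.95, 0.38],[0.05, 0.23, -0.09],[0.12, 0.78, -0.32]]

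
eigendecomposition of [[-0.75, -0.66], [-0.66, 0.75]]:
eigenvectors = [[-0.94, 0.35], [-0.35, -0.94]]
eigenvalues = [-1.0, 1.0]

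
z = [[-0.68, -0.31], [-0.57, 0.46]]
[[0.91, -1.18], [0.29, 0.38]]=z@[[-1.04, 0.87], [-0.65, 1.91]]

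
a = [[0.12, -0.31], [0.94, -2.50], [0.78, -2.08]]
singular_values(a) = [3.49, 0.0]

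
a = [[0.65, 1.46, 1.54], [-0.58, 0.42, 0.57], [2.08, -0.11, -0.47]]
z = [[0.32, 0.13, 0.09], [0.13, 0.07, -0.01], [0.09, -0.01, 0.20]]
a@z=[[0.54, 0.17, 0.35], [-0.08, -0.05, 0.06], [0.61, 0.27, 0.09]]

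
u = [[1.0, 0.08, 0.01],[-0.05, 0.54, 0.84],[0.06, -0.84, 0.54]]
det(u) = 1.003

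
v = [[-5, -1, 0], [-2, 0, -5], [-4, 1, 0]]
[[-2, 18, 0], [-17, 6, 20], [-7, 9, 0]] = v @ [[1, -3, 0], [-3, -3, 0], [3, 0, -4]]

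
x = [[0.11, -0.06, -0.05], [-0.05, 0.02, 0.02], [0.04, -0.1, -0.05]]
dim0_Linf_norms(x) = [0.11, 0.1, 0.05]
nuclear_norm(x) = 0.24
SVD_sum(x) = [[0.09, -0.08, -0.05], [-0.04, 0.03, 0.02], [0.07, -0.07, -0.04]] + [[0.02, 0.02, 0.00], [-0.01, -0.01, -0.00], [-0.03, -0.03, -0.01]] + [[0.0,-0.00,0.00],  [0.0,-0.00,0.0],  [-0.00,0.0,-0.00]]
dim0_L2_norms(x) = [0.13, 0.12, 0.07]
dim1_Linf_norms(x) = [0.11, 0.05, 0.1]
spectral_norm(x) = 0.18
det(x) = 0.00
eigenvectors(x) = [[0.83, 0.21, 0.31], [-0.36, -0.36, -0.07], [0.43, 0.91, 0.95]]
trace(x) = 0.08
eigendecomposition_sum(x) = [[0.12, -0.03, -0.04], [-0.05, 0.01, 0.02], [0.06, -0.02, -0.02]] + [[0.0, 0.00, -0.0], [-0.0, -0.0, 0.00], [0.0, 0.0, -0.00]] + [[-0.01, -0.03, -0.01], [0.00, 0.01, 0.00], [-0.02, -0.08, -0.03]]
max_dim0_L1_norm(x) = 0.2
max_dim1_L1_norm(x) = 0.22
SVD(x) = [[-0.73, 0.52, -0.44], [0.3, -0.33, -0.90], [-0.61, -0.79, 0.08]] @ diag([0.1791491246396181, 0.05920773250229486, 0.00018855448892259022]) @ [[-0.67, 0.62, 0.41], [0.71, 0.69, 0.12], [-0.21, 0.37, -0.91]]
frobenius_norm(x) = 0.19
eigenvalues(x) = [0.11, -0.0, -0.03]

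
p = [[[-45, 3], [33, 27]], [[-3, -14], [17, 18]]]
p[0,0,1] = 3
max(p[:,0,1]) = 3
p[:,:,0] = [[-45, 33], [-3, 17]]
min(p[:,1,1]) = 18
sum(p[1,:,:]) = 18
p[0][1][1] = 27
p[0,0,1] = 3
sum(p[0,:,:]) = 18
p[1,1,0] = 17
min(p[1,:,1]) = -14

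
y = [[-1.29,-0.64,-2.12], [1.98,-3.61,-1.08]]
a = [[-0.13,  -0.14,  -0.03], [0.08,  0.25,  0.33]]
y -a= [[-1.16, -0.50, -2.09], [1.9, -3.86, -1.41]]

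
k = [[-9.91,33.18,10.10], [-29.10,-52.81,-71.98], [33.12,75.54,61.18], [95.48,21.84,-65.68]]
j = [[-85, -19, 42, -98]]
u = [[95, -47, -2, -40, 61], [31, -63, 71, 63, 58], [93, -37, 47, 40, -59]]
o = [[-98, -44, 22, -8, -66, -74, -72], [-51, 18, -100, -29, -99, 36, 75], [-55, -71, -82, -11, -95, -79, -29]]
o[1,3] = -29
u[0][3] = -40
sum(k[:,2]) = -66.38000000000001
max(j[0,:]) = 42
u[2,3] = 40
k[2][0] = 33.12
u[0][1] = -47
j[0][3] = -98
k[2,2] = 61.18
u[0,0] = 95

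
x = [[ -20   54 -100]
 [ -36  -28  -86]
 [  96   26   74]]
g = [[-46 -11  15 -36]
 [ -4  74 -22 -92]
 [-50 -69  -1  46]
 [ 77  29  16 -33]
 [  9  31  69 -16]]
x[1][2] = -86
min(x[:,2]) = -100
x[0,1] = 54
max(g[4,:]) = 69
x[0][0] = -20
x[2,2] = 74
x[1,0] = -36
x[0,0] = -20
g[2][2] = -1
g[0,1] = -11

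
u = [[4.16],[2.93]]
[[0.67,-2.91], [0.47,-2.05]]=u@[[0.16, -0.70]]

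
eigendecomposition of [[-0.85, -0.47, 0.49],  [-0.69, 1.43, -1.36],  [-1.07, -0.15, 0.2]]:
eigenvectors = [[0.50, -0.02, 0.19], [0.57, -0.70, -0.98], [0.66, -0.71, -0.04]]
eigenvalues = [-0.74, 0.02, 1.51]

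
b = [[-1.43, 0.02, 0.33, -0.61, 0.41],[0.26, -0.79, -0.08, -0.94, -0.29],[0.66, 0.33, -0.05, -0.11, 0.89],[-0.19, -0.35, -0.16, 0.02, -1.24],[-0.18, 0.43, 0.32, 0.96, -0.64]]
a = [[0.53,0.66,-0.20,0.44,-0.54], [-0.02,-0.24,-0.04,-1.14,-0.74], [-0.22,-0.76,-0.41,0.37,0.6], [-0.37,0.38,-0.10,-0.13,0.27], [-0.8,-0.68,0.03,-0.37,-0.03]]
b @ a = [[-0.93, -1.71, 0.22, -0.60, 0.78], [0.75, 0.26, 0.10, 1.21, 0.15], [-0.32, -0.25, -0.09, -0.42, -0.69], [0.93, 0.93, 0.08, 0.71, 0.31], [-0.02, 0.33, -0.23, -0.34, 0.25]]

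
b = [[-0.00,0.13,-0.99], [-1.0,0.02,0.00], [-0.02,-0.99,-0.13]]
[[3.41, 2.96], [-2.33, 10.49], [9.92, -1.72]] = b @ [[2.14, -10.44],[-9.45, 2.30],[-4.69, -2.69]]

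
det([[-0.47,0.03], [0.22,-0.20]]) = 0.087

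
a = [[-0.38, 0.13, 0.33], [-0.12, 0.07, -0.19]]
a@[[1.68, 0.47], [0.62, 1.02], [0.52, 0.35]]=[[-0.39, 0.07], [-0.26, -0.05]]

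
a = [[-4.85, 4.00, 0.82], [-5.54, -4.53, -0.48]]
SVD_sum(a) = [[-3.37, -1.00, -0.02], [-6.33, -1.87, -0.03]] + [[-1.48,  5.00,  0.84], [0.79,  -2.66,  -0.45]]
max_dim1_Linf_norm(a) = 5.54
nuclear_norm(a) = 13.45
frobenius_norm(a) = 9.57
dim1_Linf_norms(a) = [4.85, 5.54]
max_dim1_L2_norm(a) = 7.17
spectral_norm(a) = 7.48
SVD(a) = [[0.47, 0.88], [0.88, -0.47]] @ diag([7.476011380705143, 5.978883995827916]) @ [[-0.96,  -0.28,  -0.01], [-0.28,  0.95,  0.16]]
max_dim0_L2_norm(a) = 7.36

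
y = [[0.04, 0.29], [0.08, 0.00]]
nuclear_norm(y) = 0.37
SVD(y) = [[-1.00,-0.04], [-0.04,1.0]] @ diag([0.2929657322914437, 0.07919014902712421]) @ [[-0.15, -0.99], [0.99, -0.15]]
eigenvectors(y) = [[0.91,-0.86],[0.42,0.51]]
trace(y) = 0.04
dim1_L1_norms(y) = [0.33, 0.08]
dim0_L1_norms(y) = [0.12, 0.29]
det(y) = -0.02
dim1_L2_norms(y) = [0.29, 0.08]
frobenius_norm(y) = 0.30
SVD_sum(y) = [[0.04, 0.29], [0.0, 0.01]] + [[-0.0, 0.00], [0.08, -0.01]]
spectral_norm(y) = 0.29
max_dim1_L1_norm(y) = 0.33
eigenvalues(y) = [0.17, -0.13]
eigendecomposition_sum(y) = [[0.10,0.16],  [0.05,0.08]] + [[-0.06, 0.13], [0.03, -0.08]]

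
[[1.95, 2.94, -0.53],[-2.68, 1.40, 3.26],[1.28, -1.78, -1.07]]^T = [[1.95,-2.68,1.28], [2.94,1.40,-1.78], [-0.53,3.26,-1.07]]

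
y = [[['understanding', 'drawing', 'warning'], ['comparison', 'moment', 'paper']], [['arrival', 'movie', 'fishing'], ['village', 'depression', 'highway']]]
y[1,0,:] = ['arrival', 'movie', 'fishing']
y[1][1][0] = 'village'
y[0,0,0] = 'understanding'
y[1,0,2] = 'fishing'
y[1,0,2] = 'fishing'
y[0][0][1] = 'drawing'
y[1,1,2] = 'highway'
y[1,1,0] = 'village'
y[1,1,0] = 'village'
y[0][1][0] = 'comparison'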